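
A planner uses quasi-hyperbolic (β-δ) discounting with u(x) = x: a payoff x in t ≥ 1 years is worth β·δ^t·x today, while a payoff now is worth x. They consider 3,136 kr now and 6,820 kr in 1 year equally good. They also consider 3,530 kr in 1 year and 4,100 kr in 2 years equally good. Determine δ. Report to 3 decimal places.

Both payoffs in the second observation are in the future, so β drops out: δ^1·3530 = δ^2·4100 ⇒ δ = 3530/4100 = 0.86098.

δ ≈ 0.861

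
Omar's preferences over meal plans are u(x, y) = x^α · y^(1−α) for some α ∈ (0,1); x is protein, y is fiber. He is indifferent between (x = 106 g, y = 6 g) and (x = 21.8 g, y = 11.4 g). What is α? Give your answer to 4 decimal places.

α ≈ 0.2887

Set the two utilities equal: 106^α·6^(1−α) = 21.8^α·11.4^(1−α).
(106/21.8)^α = (11.4/6)^(1−α); take logs: α·ln(106/21.8) = (1−α)·ln(11.4/6), i.e. α·1.5815291 = (1−α)·0.6418539.
Thus α·(2.2233830) = 0.6418539, so α = 0.6418539/2.2233830 ≈ 0.2887.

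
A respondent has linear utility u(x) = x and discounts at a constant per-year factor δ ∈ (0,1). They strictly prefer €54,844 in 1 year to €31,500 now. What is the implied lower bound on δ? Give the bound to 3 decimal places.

Under u(x) = x this choice says 31500 < δ·54844.
Dividing through by 54844 gives δ > 0.57436.

δ > 0.574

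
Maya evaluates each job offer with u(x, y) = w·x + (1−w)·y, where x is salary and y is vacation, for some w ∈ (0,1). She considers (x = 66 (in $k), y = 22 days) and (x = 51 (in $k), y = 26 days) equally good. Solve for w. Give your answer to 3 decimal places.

w = 0.211

Equating utilities: w·66 + (1−w)·22 = w·51 + (1−w)·26.
Rearranging, 15·w − 4·(1−w) = 0.
So w/(1−w) = 4/15 = 0.2667, giving w = 4/(15+4) = 0.211.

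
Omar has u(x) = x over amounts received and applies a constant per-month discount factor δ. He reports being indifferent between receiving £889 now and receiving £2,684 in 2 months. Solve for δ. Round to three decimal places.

δ ≈ 0.576

Equating discounted utilities: u(889) = δ^2·u(2684) ⇒ δ^2 = u(889)/u(2684).
With u(x) = x: δ^2 = 889/2684 = 0.33122.
So δ = 0.33122^(1/2) ≈ 0.576.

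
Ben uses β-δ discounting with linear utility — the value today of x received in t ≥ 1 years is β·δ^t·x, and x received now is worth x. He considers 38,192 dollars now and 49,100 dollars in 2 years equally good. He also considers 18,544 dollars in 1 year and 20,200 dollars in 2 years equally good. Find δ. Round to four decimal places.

From the later pair, β·δ^1·18544 = β·δ^2·20200; dividing through, δ = 18544/20200 = 0.91802.

δ ≈ 0.9180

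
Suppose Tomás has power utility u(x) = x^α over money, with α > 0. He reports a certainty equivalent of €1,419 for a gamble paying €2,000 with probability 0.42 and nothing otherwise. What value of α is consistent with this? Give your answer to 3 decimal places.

Since u(0) = 0, the lottery's EU is 0.42·2000^α.
Equating: 1419^α = 0.42·2000^α, i.e. 0.7095^α = 0.42.
Taking logs: α·ln(1419/2000) = ln(0.42), so α = -0.867501 / -0.343195 ≈ 2.528.

α ≈ 2.528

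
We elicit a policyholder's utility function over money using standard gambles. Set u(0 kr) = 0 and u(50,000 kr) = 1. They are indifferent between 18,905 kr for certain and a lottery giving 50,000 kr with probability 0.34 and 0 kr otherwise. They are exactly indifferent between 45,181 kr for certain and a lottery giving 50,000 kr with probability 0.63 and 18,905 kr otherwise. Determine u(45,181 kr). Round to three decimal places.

0.756

First, u(18,905 kr) = 0.34·u(50,000 kr) + 0.66·u(0 kr) = 0.34.
The second indifference gives u(45,181 kr) = 0.63·u(50,000 kr) + 0.37·u(18,905 kr) = 0.63·1.00 + 0.37·0.34 = 0.7558.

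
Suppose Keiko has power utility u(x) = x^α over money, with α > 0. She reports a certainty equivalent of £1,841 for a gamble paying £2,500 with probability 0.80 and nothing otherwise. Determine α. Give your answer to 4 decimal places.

α ≈ 0.7293

Since u(0) = 0, the lottery's EU is 0.80·2500^α.
Setting u(1841) equal to that: 1841^α = 0.80·2500^α ⇒ (1841/2500)^α = 0.80.
Taking logs: α·ln(1841/2500) = ln(0.80), so α = -0.2231436 / -0.3059818 ≈ 0.7293.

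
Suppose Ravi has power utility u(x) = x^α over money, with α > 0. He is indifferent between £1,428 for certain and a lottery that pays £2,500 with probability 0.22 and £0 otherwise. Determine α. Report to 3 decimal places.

EU(lottery) = 0.22·2500^α + 0.78·0 = 0.22·2500^α.
Equating: 1428^α = 0.22·2500^α, i.e. 0.5712^α = 0.22.
Taking logs: α·ln(1428/2500) = ln(0.22), so α = -1.514128 / -0.560016 ≈ 2.704.

α ≈ 2.704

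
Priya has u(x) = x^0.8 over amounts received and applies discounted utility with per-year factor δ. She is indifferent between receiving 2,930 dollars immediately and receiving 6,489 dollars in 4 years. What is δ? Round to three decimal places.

δ ≈ 0.853

The payoff in 4 years is discounted by δ^4, so u(2930) = δ^4·u(6489) and δ^4 = u(2930)/u(6489).
With u(x) = x^0.8: δ^4 = 2930^0.8/6489^0.8 = (2930/6489)^0.8 = 0.52936.
Hence δ = (0.52936)^(1/4) = 0.85298.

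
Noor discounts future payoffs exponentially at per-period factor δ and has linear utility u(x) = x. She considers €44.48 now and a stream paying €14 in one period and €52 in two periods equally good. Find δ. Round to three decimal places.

Present value of the stream is 14·δ + 52·δ². Indifference gives 14δ + 52δ² = 44.48.
That is, 52δ² + 14δ − 44.48 = 0, a quadratic in δ.
By the quadratic formula (taking the positive root), δ = (−14 + √9447.84) / 104 ≈ 0.800.

δ ≈ 0.800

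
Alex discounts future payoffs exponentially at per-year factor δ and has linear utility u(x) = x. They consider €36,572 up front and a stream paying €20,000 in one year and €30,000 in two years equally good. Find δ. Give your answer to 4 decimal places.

Equating present values: 36572 = 20000δ + 30000δ².
Rearranged: 30000δ² + 20000δ − 36572 = 0.
δ = (−20000 + √(20000² + 4·30000·36572)) / (2·30000) = (−20000 + √4788640000.00) / 60000 ≈ 0.8200.

δ ≈ 0.8200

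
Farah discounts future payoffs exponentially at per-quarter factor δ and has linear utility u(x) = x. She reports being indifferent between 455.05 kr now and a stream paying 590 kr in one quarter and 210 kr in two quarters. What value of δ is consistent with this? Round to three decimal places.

Present value of the stream is 590·δ + 210·δ². Indifference gives 590δ + 210δ² = 455.05.
Rearranged: 210δ² + 590δ − 455.05 = 0.
By the quadratic formula (taking the positive root), δ = (−590 + √730342.00) / 420 ≈ 0.630.

δ ≈ 0.630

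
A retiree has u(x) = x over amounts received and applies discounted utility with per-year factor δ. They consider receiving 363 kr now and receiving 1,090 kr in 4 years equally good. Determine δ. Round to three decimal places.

Indifference means u(363) = δ^4 · u(1090), so δ^4 = u(363)/u(1090).
With u(x) = x: δ^4 = 363/1090 = 0.33303.
Hence δ = (0.33303)^(1/4) = 0.75966.

δ ≈ 0.760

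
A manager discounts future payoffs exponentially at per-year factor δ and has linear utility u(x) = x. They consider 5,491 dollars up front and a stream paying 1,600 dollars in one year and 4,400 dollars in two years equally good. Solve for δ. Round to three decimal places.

δ ≈ 0.950

Equating present values: 5491 = 1600δ + 4400δ².
Rearranged: 4400δ² + 1600δ − 5491 = 0.
δ = (−1600 + √(1600² + 4·4400·5491)) / (2·4400) = (−1600 + √99201600.00) / 8800 ≈ 0.950.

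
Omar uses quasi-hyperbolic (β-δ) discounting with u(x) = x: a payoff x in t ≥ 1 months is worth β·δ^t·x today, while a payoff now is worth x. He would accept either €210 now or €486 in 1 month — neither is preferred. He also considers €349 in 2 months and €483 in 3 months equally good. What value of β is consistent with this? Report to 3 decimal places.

β ≈ 0.598

From the later pair, β·δ^2·349 = β·δ^3·483; dividing through, δ = 349/483 = 0.72257.
Now use the now-vs-future pair: 210 = β·δ·486 gives β = 210/(0.72257·486) ≈ 0.598.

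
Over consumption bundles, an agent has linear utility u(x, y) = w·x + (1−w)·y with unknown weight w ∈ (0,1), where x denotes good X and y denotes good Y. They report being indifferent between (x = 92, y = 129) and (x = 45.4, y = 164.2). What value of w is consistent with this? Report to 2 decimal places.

w = 0.43

Indifference: w·92 + (1−w)·129 = w·45.4 + (1−w)·164.2.
Rearranging, 46.6·w − 35.2·(1−w) = 0.
So w/(1−w) = 35.2/46.6 = 0.7554, giving w = 35.2/(46.6+35.2) = 0.43.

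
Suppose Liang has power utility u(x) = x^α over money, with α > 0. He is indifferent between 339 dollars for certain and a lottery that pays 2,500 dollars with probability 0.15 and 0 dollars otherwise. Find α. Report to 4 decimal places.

EU(lottery) = 0.15·2500^α + 0.85·0 = 0.15·2500^α.
Setting u(339) equal to that: 339^α = 0.15·2500^α ⇒ (339/2500)^α = 0.15.
Taking logs: α·ln(339/2500) = ln(0.15), so α = -1.8971200 / -1.9980459 ≈ 0.9495.

α ≈ 0.9495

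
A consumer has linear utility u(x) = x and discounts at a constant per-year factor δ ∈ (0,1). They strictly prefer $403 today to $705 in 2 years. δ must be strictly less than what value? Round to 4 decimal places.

δ < 0.7561

Comparing present values: 403 > δ^2·705.
So δ^2 < 403/705 = 0.57163; taking the square root of both positive sides preserves the inequality.
δ < (403/705)^(1/2) ≈ 0.7561.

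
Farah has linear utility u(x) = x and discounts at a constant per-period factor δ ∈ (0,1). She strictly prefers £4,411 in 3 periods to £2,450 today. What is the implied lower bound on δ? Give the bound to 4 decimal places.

δ > 0.8220

Under u(x) = x this choice says 2450 < δ^3·4411.
Hence δ^3 > 2450/4411 = 0.55543, and x ↦ x^(1/3) is increasing on (0,∞).
δ > (2450/4411)^(1/3) ≈ 0.8220.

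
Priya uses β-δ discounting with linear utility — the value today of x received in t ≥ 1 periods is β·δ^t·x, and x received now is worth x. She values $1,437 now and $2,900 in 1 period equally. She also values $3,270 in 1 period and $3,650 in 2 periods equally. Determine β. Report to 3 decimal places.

The second indifference involves only future payoffs, so β cancels: β·δ^1·3270 = β·δ^2·3650, giving δ = 3270/3650 = 0.89589.
The first indifference: 1437 = β·δ·2900, so β = 1437/(δ·2900) = 1437/(0.89589·2900) ≈ 0.553.

β ≈ 0.553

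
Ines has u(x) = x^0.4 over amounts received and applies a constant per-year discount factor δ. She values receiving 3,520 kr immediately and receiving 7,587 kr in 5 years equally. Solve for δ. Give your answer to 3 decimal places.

δ ≈ 0.940

Indifference means u(3520) = δ^5 · u(7587), so δ^5 = u(3520)/u(7587).
With u(x) = x^0.4: δ^5 = 3520^0.4/7587^0.4 = (3520/7587)^0.4 = 0.73551.
Taking the 5th root: δ = 0.73551^(1/5) ≈ 0.940.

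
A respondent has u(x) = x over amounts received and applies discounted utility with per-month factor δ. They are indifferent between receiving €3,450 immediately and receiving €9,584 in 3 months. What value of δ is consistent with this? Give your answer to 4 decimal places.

δ ≈ 0.7114

The payoff in 3 months is discounted by δ^3, so u(3450) = δ^3·u(9584) and δ^3 = u(3450)/u(9584).
With u(x) = x: δ^3 = 3450/9584 = 0.35997.
So δ = 0.35997^(1/3) ≈ 0.7114.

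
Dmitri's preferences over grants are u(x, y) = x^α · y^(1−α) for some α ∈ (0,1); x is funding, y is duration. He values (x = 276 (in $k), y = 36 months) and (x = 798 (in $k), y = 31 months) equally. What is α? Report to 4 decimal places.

Set the two utilities equal: 276^α·36^(1−α) = 798^α·31^(1−α).
Taking logs: α·ln 276 + (1−α)·ln 36 = α·ln 798 + (1−α)·ln 31, i.e. α·-1.0617077 = (1−α)·-0.1495317.
Thus α·(-1.2112394) = -0.1495317, so α = -0.1495317/-1.2112394 ≈ 0.1235.

α ≈ 0.1235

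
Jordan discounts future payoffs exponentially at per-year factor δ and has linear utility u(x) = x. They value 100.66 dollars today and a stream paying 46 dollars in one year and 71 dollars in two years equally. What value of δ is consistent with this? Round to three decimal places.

Equating present values: 100.66 = 46δ + 71δ².
That is, 71δ² + 46δ − 100.66 = 0, a quadratic in δ.
δ = (−46 + √(46² + 4·71·100.66)) / (2·71) = (−46 + √30703.44) / 142 ≈ 0.910.

δ ≈ 0.910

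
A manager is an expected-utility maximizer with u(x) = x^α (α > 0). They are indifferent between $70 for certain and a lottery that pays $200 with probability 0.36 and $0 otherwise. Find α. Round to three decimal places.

EU(lottery) = 0.36·200^α + 0.64·0 = 0.36·200^α.
Setting u(70) equal to that: 70^α = 0.36·200^α ⇒ (70/200)^α = 0.36.
α = ln(0.36) / ln(70/200) = -1.021651/-1.049822 ≈ 0.973.

α ≈ 0.973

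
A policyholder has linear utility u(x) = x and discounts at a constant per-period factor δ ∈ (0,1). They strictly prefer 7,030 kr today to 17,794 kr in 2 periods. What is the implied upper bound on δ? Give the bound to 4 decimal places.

The preference means 7030 > δ^2·17794.
Dividing by 17794: δ^2 < 0.39508. Both sides are positive, so the square root keeps the direction.
δ < (7030/17794)^(1/2) ≈ 0.6286.

δ < 0.6286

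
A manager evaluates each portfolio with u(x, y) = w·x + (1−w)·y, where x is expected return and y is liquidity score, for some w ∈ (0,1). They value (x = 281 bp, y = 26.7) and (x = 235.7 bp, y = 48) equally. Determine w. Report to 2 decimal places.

w = 0.32

Equating utilities: w·281 + (1−w)·26.7 = w·235.7 + (1−w)·48.
Rearranging, 45.3·w − 21.3·(1−w) = 0.
So w/(1−w) = 21.3/45.3 = 0.4702, giving w = 21.3/(45.3+21.3) = 0.32.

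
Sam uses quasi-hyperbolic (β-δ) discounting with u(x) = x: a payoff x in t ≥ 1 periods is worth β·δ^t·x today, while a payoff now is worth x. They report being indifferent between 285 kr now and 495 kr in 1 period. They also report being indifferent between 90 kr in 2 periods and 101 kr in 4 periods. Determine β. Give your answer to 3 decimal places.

From the later pair, β·δ^2·90 = β·δ^4·101; dividing through, δ^2 = 90/101 = 0.89109, so δ = 0.94398.
Substituting δ into 285 = β·δ·495: β = 285/(467.268) ≈ 0.610.

β ≈ 0.610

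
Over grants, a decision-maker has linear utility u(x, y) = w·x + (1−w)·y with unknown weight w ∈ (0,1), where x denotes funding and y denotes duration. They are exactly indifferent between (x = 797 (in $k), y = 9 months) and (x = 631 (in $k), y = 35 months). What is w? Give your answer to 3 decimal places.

w = 0.135

u(797,9) = u(631,35) means w·797 + (1−w)·9 = w·631 + (1−w)·35.
w·(797−631) = (1−w)·(35−9), i.e. w·166 = (1−w)·26.
So w/(1−w) = 26/166 = 0.1566, giving w = 26/(166+26) = 0.135.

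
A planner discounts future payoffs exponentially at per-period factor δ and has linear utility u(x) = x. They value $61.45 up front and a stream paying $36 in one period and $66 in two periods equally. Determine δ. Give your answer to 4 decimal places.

Present value of the stream is 36·δ + 66·δ². Indifference gives 36δ + 66δ² = 61.45.
That is, 66δ² + 36δ − 61.45 = 0, a quadratic in δ.
δ = (−36 + √(36² + 4·66·61.45)) / (2·66) = (−36 + √17518.80) / 132 ≈ 0.7300.

δ ≈ 0.7300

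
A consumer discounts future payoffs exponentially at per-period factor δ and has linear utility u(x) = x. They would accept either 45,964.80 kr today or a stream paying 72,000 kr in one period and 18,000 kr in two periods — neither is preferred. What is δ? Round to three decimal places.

Equating present values: 45964.80 = 72000δ + 18000δ².
Rearranged: 18000δ² + 72000δ − 45964.80 = 0.
By the quadratic formula (taking the positive root), δ = (−72000 + √8493465600.00) / 36000 ≈ 0.560.

δ ≈ 0.560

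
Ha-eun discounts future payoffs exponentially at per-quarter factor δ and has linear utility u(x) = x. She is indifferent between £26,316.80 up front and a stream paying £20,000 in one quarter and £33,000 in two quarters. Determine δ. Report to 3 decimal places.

δ ≈ 0.640

Equating present values: 26316.80 = 20000δ + 33000δ².
That is, 33000δ² + 20000δ − 26316.80 = 0, a quadratic in δ.
The positive root is δ = [−20000 + √(20000² + 4·33000·26316.80)] / (2·33000) = (−20000 + 62240.000)/66000 ≈ 0.640.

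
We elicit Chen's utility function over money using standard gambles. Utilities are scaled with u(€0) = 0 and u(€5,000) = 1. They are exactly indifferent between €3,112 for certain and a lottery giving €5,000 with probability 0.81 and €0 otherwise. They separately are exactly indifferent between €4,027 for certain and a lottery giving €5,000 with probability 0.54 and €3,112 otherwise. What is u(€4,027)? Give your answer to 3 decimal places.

The first gamble pins u(€3,112): it must equal 0.81·1 + 0.19·0 = 0.81.
The second indifference gives u(€4,027) = 0.54·u(€5,000) + 0.46·u(€3,112) = 0.54·1.00 + 0.46·0.81 = 0.9126.

0.913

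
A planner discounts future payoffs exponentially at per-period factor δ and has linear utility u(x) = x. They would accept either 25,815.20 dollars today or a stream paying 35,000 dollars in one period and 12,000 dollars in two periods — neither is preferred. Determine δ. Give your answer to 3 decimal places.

δ ≈ 0.610

Present value of the stream is 35000·δ + 12000·δ². Indifference gives 35000δ + 12000δ² = 25815.20.
Rearranged: 12000δ² + 35000δ − 25815.20 = 0.
By the quadratic formula (taking the positive root), δ = (−35000 + √2464129600.00) / 24000 ≈ 0.610.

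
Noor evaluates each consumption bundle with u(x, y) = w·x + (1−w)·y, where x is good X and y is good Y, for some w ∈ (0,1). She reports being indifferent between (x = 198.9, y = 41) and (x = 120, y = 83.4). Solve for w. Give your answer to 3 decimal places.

w = 0.350

u(198.9,41) = u(120,83.4) means w·198.9 + (1−w)·41 = w·120 + (1−w)·83.4.
Rearranging, 78.9·w − 42.4·(1−w) = 0.
Hence w = 42.4/(78.9+42.4) = 42.4/121.3 = 0.350.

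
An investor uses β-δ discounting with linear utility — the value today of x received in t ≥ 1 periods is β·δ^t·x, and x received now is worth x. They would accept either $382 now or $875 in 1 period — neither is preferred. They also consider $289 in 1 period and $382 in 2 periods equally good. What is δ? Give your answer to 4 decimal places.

From the later pair, β·δ^1·289 = β·δ^2·382; dividing through, δ = 289/382 = 0.75654.

δ ≈ 0.7565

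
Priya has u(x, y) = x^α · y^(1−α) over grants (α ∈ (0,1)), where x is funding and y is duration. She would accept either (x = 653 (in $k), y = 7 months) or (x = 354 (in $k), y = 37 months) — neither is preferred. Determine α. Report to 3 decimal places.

Set the two utilities equal: 653^α·7^(1−α) = 354^α·37^(1−α).
(653/354)^α = (37/7)^(1−α); take logs: α·ln(653/354) = (1−α)·ln(37/7), i.e. α·0.612280 = (1−α)·1.665008.
With A = 0.612280 and B = 1.665008: α·A = (1−α)·B, so α = B/(A+B) = 1.665008/2.277288 ≈ 0.731.

α ≈ 0.731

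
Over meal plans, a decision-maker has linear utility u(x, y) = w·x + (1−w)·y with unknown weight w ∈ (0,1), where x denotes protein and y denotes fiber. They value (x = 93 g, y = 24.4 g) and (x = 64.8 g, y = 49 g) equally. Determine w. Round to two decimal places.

u(93,24.4) = u(64.8,49) means w·93 + (1−w)·24.4 = w·64.8 + (1−w)·49.
Collecting terms: w·28.2 = (1−w)·24.6.
The marginal rate of substitution is 24.6/28.2, so w = 24.6/(28.2+24.6) = 0.47.

w = 0.47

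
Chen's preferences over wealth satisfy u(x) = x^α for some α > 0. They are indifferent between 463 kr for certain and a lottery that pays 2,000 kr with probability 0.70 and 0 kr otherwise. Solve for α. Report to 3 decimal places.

Since u(0) = 0, the lottery's EU is 0.70·2000^α.
Equating: 463^α = 0.70·2000^α, i.e. 0.2315^α = 0.70.
Taking logs: α·ln(463/2000) = ln(0.70), so α = -0.356675 / -1.463175 ≈ 0.244.

α ≈ 0.244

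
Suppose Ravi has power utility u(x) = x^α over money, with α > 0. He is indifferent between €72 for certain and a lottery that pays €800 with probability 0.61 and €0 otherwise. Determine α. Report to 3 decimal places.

α ≈ 0.205

Since u(0) = 0, the lottery's EU is 0.61·800^α.
Equating: 72^α = 0.61·800^α, i.e. 0.0900^α = 0.61.
Taking logs: α·ln(72/800) = ln(0.61), so α = -0.494296 / -2.407946 ≈ 0.205.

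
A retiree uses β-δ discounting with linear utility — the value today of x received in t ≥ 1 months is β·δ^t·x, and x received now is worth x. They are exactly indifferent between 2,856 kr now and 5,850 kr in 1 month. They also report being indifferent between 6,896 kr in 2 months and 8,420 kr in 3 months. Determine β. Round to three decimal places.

β ≈ 0.596

Both payoffs in the second observation are in the future, so β drops out: δ^2·6896 = δ^3·8420 ⇒ δ = 6896/8420 = 0.81900.
Substituting δ into 2856 = β·δ·5850: β = 2856/(4791.164) ≈ 0.596.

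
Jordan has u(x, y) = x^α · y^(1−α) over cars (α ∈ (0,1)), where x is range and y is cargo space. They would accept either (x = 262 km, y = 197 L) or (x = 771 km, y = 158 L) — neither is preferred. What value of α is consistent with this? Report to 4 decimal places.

Indifference: 262^α · 197^(1−α) = 771^α · 158^(1−α).
Taking logs: α·ln 262 + (1−α)·ln 197 = α·ln 771 + (1−α)·ln 158, i.e. α·-1.0793439 = (1−α)·-0.2206087.
Thus α·(-1.2999526) = -0.2206087, so α = -0.2206087/-1.2999526 ≈ 0.1697.

α ≈ 0.1697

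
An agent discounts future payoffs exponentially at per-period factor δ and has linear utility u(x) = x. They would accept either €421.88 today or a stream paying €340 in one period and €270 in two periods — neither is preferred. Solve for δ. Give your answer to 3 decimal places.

The stream is worth 340δ + 270δ² today, so 340δ + 270δ² = 421.88.
Rearranged: 270δ² + 340δ − 421.88 = 0.
The positive root is δ = [−340 + √(340² + 4·270·421.88)] / (2·270) = (−340 + 755.798)/540 ≈ 0.770.

δ ≈ 0.770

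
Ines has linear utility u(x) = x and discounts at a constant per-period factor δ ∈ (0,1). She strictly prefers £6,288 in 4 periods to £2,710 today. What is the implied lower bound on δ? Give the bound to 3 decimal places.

Comparing present values: 2710 < δ^4·6288.
Dividing by 6288: δ^4 > 0.43098. Both sides are positive, so the 4th root keeps the direction.
δ > (2710/6288)^(1/4) ≈ 0.810.

δ > 0.810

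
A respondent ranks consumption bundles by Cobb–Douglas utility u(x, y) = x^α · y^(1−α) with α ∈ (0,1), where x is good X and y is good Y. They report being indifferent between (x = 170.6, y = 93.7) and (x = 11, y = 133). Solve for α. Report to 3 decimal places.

α ≈ 0.113

The Cobb–Douglas utilities coincide, so 170.6^α·93.7^(1−α) = 11^α·133^(1−α).
Rearrange to (170.6/11)^α = (133/93.7)^(1−α) and take logs: α·2.741426 = (1−α)·0.350251.
With A = 2.741426 and B = 0.350251: α·A = (1−α)·B, so α = B/(A+B) = 0.350251/3.091677 ≈ 0.113.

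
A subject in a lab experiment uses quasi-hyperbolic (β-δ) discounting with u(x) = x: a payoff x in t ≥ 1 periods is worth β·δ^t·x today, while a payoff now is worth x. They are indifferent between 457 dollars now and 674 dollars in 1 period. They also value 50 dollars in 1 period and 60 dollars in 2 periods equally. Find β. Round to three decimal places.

Both payoffs in the second observation are in the future, so β drops out: δ^1·50 = δ^2·60 ⇒ δ = 50/60 = 0.83333.
The first indifference: 457 = β·δ·674, so β = 457/(δ·674) = 457/(0.83333·674) ≈ 0.814.

β ≈ 0.814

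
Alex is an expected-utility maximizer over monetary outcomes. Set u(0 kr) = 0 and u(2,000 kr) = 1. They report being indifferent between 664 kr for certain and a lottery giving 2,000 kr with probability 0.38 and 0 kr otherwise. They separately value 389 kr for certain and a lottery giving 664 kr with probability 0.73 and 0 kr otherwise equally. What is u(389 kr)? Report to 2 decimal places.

The first gamble pins u(664 kr): it must equal 0.38·1 + 0.62·0 = 0.38.
Chaining: u(389 kr) = 0.73·0.38 + 0.27·0.00 = 0.2774.

0.28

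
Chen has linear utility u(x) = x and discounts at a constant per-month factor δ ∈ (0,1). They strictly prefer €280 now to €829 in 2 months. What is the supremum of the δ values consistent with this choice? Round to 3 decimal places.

δ < 0.581

Comparing present values: 280 > δ^2·829.
Dividing by 829: δ^2 < 0.33776. Both sides are positive, so the square root keeps the direction.
δ < 0.33776^(1/2) = 0.581.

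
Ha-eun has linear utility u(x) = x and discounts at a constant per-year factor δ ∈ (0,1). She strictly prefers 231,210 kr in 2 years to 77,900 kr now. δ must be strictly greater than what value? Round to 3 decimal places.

Under u(x) = x this choice says 77900 < δ^2·231210.
Hence δ^2 > 77900/231210 = 0.33692, and x ↦ x^(1/2) is increasing on (0,∞).
δ > 0.33692^(1/2) = 0.580.

δ > 0.580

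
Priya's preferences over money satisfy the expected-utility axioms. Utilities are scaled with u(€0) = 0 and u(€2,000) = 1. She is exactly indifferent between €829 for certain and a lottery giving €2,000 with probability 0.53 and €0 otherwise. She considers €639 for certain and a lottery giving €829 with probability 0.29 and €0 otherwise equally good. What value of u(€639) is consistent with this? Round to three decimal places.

From the first indifference, u(€829) = 0.53·u(€2,000) + 0.47·u(€0) = 0.53·1 + 0.47·0 = 0.53.
Then u(€639) = 0.29·u(€829) + 0.71·u(€0) = 0.29·0.53 + 0.71·0.00 = 0.1537.

0.154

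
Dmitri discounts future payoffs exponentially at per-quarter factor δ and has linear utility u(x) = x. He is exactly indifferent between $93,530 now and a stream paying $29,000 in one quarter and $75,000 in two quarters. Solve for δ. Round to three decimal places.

Equating present values: 93530 = 29000δ + 75000δ².
So 75000δ² + 29000δ − 93530 = 0.
The positive root is δ = [−29000 + √(29000² + 4·75000·93530)] / (2·75000) = (−29000 + 170000.000)/150000 ≈ 0.940.

δ ≈ 0.940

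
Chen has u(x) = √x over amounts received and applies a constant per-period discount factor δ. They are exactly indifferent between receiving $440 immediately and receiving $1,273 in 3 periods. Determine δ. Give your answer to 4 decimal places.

Equating discounted utilities: u(440) = δ^3·u(1273) ⇒ δ^3 = u(440)/u(1273).
With u(x) = √x: δ^3 = √440/√1273 = √(440/1273) = 0.58791.
Taking the cube root: δ = 0.58791^(1/3) ≈ 0.8377.

δ ≈ 0.8377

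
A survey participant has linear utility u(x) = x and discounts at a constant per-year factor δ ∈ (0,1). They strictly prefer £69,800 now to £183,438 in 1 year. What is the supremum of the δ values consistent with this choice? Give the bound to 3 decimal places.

δ < 0.381

The preference means 69800 > δ·183438.
So δ < 69800/183438 = 0.38051.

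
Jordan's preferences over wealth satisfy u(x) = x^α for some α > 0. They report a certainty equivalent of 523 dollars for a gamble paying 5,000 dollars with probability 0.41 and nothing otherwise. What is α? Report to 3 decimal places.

EU(lottery) = 0.41·5000^α + 0.59·0 = 0.41·5000^α.
Indifference: 523^α = 0.41·5000^α, so (523/5000)^α = 0.41.
Taking logs: α·ln(523/5000) = ln(0.41), so α = -0.891598 / -2.257612 ≈ 0.395.

α ≈ 0.395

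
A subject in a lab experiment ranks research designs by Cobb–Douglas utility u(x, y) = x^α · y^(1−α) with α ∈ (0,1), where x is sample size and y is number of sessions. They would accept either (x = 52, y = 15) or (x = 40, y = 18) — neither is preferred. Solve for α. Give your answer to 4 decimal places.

Set the two utilities equal: 52^α·15^(1−α) = 40^α·18^(1−α).
Taking logs: α·ln 52 + (1−α)·ln 15 = α·ln 40 + (1−α)·ln 18, i.e. α·0.2623643 = (1−α)·0.1823216.
So α/(1−α) = (0.1823216)/(0.2623643) = 0.6949177, and α = 0.6949177/1.6949177 ≈ 0.4100.

α ≈ 0.4100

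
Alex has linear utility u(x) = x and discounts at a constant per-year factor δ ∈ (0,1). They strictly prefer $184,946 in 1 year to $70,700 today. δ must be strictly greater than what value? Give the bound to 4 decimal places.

δ > 0.3823

The preference means 70700 < δ·184946.
Dividing through by 184946 gives δ > 0.38227.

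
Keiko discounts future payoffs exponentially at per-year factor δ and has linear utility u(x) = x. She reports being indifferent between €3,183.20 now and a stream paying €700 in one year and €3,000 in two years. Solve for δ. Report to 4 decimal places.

δ ≈ 0.9200

Present value of the stream is 700·δ + 3000·δ². Indifference gives 700δ + 3000δ² = 3183.20.
So 3000δ² + 700δ − 3183.20 = 0.
The positive root is δ = [−700 + √(700² + 4·3000·3183.20)] / (2·3000) = (−700 + 6220.000)/6000 ≈ 0.9200.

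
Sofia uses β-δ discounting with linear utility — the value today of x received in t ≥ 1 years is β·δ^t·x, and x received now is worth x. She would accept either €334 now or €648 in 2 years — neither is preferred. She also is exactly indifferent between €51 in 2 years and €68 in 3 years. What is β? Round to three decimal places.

β ≈ 0.916

The second indifference involves only future payoffs, so β cancels: β·δ^2·51 = β·δ^3·68, giving δ = 51/68 = 0.75000.
Substituting δ into 334 = β·δ^2·648: β = 334/(364.500) ≈ 0.916.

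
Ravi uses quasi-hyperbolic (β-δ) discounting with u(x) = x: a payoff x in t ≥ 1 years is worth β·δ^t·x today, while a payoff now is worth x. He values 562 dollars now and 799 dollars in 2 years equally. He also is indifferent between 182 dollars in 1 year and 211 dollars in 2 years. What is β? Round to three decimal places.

β ≈ 0.945

From the later pair, β·δ^1·182 = β·δ^2·211; dividing through, δ = 182/211 = 0.86256.
Substituting δ into 562 = β·δ^2·799: β = 562/(594.463) ≈ 0.945.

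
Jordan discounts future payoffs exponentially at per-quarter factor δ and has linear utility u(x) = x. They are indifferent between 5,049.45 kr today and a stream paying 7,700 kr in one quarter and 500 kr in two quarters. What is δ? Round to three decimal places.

δ ≈ 0.630

The stream is worth 7700δ + 500δ² today, so 7700δ + 500δ² = 5049.45.
Rearranged: 500δ² + 7700δ − 5049.45 = 0.
The positive root is δ = [−7700 + √(7700² + 4·500·5049.45)] / (2·500) = (−7700 + 8330.000)/1000 ≈ 0.630.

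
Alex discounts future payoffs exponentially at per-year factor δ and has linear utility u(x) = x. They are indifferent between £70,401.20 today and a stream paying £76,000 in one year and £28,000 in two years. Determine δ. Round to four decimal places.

δ ≈ 0.7300

Equating present values: 70401.20 = 76000δ + 28000δ².
Rearranged: 28000δ² + 76000δ − 70401.20 = 0.
δ = (−76000 + √(76000² + 4·28000·70401.20)) / (2·28000) = (−76000 + √13660934400.00) / 56000 ≈ 0.7300.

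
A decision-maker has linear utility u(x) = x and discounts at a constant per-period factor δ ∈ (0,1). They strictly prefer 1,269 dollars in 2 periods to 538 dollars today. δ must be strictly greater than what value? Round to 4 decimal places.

δ > 0.6511

Comparing present values: 538 < δ^2·1269.
Dividing by 1269: δ^2 > 0.42396. Both sides are positive, so the square root keeps the direction.
δ > (538/1269)^(1/2) ≈ 0.6511.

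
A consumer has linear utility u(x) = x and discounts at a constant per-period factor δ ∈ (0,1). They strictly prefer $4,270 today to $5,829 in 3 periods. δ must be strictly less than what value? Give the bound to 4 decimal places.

Comparing present values: 4270 > δ^3·5829.
Dividing by 5829: δ^3 < 0.73254. Both sides are positive, so the cube root keeps the direction.
δ < 0.73254^(1/3) = 0.9015.

δ < 0.9015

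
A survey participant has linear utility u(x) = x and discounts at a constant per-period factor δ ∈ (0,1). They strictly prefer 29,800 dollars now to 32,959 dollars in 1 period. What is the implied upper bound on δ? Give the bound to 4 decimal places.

Under u(x) = x this choice says 29800 > δ·32959.
So δ < 29800/32959 = 0.90415.

δ < 0.9042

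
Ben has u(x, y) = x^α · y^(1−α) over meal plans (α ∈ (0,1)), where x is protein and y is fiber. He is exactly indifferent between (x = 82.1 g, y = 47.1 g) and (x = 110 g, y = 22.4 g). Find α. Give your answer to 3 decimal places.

Indifference: 82.1^α · 47.1^(1−α) = 110^α · 22.4^(1−α).
(82.1/110)^α = (22.4/47.1)^(1−α); take logs: α·ln(82.1/110) = (1−α)·ln(22.4/47.1), i.e. α·-0.292542 = (1−α)·-0.743212.
So α/(1−α) = (-0.743212)/(-0.292542) = 2.540531, and α = 2.540531/3.540531 ≈ 0.718.

α ≈ 0.718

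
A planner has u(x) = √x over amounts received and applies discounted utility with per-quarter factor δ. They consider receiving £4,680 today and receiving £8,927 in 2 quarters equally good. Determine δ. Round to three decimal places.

Indifference means u(4680) = δ^2 · u(8927), so δ^2 = u(4680)/u(8927).
Since u(x) = √x, δ^2 = √(4680/8927) = 0.72405.
Hence δ = (0.72405)^(1/2) = 0.85091.

δ ≈ 0.851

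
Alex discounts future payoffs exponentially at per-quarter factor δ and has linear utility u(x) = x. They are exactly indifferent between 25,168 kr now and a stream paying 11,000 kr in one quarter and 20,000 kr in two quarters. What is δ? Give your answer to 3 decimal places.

Equating present values: 25168 = 11000δ + 20000δ².
So 20000δ² + 11000δ − 25168 = 0.
δ = (−11000 + √(11000² + 4·20000·25168)) / (2·20000) = (−11000 + √2134440000.00) / 40000 ≈ 0.880.

δ ≈ 0.880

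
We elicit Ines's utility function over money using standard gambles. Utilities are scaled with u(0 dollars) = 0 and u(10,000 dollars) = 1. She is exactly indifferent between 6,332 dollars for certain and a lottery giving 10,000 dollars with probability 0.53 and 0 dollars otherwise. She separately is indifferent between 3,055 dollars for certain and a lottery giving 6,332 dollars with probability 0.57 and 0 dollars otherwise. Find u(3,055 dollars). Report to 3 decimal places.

0.302

From the first indifference, u(6,332 dollars) = 0.53·u(10,000 dollars) + 0.47·u(0 dollars) = 0.53·1 + 0.47·0 = 0.53.
Chaining: u(3,055 dollars) = 0.57·0.53 + 0.43·0.00 = 0.3021.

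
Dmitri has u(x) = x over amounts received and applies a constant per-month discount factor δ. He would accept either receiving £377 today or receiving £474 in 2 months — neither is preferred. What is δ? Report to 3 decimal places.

δ ≈ 0.892

Indifference means u(377) = δ^2 · u(474), so δ^2 = u(377)/u(474).
With u(x) = x: δ^2 = 377/474 = 0.79536.
Taking the square root: δ = 0.79536^(1/2) ≈ 0.892.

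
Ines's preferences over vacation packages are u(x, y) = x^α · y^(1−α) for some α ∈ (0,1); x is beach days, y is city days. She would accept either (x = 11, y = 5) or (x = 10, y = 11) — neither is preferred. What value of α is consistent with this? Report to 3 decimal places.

Set the two utilities equal: 11^α·5^(1−α) = 10^α·11^(1−α).
(11/10)^α = (11/5)^(1−α); take logs: α·ln(11/10) = (1−α)·ln(11/5), i.e. α·0.095310 = (1−α)·0.788457.
Thus α·(0.883767) = 0.788457, so α = 0.788457/0.883767 ≈ 0.892.

α ≈ 0.892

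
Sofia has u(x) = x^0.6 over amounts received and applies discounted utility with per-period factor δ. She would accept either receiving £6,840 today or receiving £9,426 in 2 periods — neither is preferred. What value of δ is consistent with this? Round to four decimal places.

The payoff in 2 periods is discounted by δ^2, so u(6840) = δ^2·u(9426) and δ^2 = u(6840)/u(9426).
Since u(x) = x^0.6, δ^2 = (6840/9426)^0.6 = 0.72565^0.6 = 0.82497.
Hence δ = (0.82497)^(1/2) = 0.908278.

δ ≈ 0.9083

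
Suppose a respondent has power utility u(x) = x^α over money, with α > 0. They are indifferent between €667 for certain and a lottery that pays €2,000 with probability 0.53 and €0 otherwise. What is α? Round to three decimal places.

α ≈ 0.578

Since u(0) = 0, the lottery's EU is 0.53·2000^α.
Indifference: 667^α = 0.53·2000^α, so (667/2000)^α = 0.53.
Taking logs: α·ln(667/2000) = ln(0.53), so α = -0.634878 / -1.098112 ≈ 0.578.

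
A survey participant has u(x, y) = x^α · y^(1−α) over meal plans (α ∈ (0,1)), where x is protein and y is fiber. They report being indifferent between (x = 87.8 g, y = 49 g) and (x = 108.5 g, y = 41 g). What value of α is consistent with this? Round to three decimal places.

Set the two utilities equal: 87.8^α·49^(1−α) = 108.5^α·41^(1−α).
Rearrange to (87.8/108.5)^α = (41/49)^(1−α) and take logs: α·-0.211689 = (1−α)·-0.178248.
So α/(1−α) = (-0.178248)/(-0.211689) = 0.842028, and α = 0.842028/1.842028 ≈ 0.457.

α ≈ 0.457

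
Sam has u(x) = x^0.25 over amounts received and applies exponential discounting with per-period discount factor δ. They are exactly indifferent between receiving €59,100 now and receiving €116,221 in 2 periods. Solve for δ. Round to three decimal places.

δ ≈ 0.919

Indifference means u(59100) = δ^2 · u(116221), so δ^2 = u(59100)/u(116221).
Since u(x) = x^0.25, δ^2 = (59100/116221)^0.25 = 0.50851^0.25 = 0.84445.
Hence δ = (0.84445)^(1/2) = 0.91894.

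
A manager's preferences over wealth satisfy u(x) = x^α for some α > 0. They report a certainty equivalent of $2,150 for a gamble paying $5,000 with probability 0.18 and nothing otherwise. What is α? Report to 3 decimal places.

α ≈ 2.032

The lottery's expected utility is 0.18·u(5000) + 0.82·u(0) = 0.18·5000^α (since u(0) = 0 for α > 0).
Indifference: 2150^α = 0.18·5000^α, so (2150/5000)^α = 0.18.
α = ln(0.18) / ln(2150/5000) = -1.714798/-0.843970 ≈ 2.032.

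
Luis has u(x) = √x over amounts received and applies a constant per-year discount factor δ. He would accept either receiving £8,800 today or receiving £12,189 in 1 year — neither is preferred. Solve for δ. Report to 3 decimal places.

Indifference means u(8800) = δ · u(12189), so δ = u(8800)/u(12189).
With u(x) = √x: δ = √8800/√12189 = √(8800/12189) = 0.84968.

δ ≈ 0.850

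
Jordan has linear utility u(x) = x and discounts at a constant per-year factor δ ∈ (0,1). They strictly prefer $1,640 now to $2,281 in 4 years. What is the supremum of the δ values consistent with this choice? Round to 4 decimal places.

Under u(x) = x this choice says 1640 > δ^4·2281.
Hence δ^4 < 1640/2281 = 0.71898, and x ↦ x^(1/4) is increasing on (0,∞).
δ < (1640/2281)^(1/4) ≈ 0.9208.

δ < 0.9208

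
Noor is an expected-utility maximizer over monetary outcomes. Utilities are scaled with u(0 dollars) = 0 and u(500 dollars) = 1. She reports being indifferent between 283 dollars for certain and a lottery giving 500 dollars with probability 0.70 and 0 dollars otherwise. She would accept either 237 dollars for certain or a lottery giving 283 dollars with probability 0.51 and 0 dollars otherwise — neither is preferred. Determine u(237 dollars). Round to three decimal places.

0.357

The first gamble pins u(283 dollars): it must equal 0.70·1 + 0.30·0 = 0.70.
Chaining: u(237 dollars) = 0.51·0.70 + 0.49·0.00 = 0.3570.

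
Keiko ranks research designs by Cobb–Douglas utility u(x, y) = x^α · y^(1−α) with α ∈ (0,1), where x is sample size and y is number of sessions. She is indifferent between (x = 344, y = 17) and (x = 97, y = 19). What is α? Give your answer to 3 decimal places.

Set the two utilities equal: 344^α·17^(1−α) = 97^α·19^(1−α).
(344/97)^α = (19/17)^(1−α); take logs: α·ln(344/97) = (1−α)·ln(19/17), i.e. α·1.265931 = (1−α)·0.111226.
So α/(1−α) = (0.111226)/(1.265931) = 0.087861, and α = 0.087861/1.087861 ≈ 0.081.

α ≈ 0.081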